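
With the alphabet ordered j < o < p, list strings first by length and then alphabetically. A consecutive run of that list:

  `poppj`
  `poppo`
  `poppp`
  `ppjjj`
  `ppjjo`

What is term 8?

ppjoo

Continuing the enumeration 3 steps past ppjjo: ppjjo → ppjjp → ppjoj → (answer).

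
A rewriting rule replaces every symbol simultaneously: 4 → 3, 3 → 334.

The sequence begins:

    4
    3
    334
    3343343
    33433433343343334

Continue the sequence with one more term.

φ(33433433343343334) expands symbol-by-symbol to 334 334 3 334 334 3 334 334 334 3 334 334 3 334 334 334 3; joining the 17 pieces gives the next term.

33433433343343334334334333433433343343343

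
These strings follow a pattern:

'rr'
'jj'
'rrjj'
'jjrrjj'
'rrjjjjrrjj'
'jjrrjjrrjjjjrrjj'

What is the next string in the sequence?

This is a Fibonacci-style word recurrence s(k) = s(k−2)·s(k−1): e.g. rr·jj = rrjj.
So term 7 is rrjjjjrrjj·jjrrjjrrjjjjrrjj.

rrjjjjrrjjjjrrjjrrjjjjrrjj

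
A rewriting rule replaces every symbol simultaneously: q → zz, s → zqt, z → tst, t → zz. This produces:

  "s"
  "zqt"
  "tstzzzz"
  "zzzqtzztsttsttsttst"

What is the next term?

tsttsttstzzzztsttstzzzqtzzzzzqtzzzzzqtzzzzzqtzz

Replace each of the 19 characters of zzzqtzztsttsttsttst in place — tst tst tst zz zz tst tst zz zqt zz zz zqt zz zz zqt zz zz zqt zz — and concatenate.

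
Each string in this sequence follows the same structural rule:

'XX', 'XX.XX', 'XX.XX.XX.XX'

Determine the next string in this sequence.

s(k+1) = s(k)·.·s(k) — each term doubles the last with '.' between the halves.
Doubling XX.XX.XX.XX with '.' between the halves:

XX.XX.XX.XX.XX.XX.XX.XX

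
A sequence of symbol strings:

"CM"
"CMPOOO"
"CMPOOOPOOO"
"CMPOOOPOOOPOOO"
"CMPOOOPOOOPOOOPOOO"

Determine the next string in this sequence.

Every step adds POOO to the end: s(k+1) = s(k)·POOO.
Applying this once more to CMPOOOPOOOPOOOPOOO:

CMPOOOPOOOPOOOPOOOPOOO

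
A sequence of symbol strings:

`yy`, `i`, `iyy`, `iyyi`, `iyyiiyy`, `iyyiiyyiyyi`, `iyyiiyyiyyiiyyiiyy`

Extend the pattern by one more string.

iyyiiyyiyyiiyyiiyyiyyiiyyiyyi

From term 3 onward, concatenate the last term with the second-to-last: i·yy = iyy, iyy·i = iyyi, …
The next term joins iyyiiyyiyyiiyyiiyy and iyyiiyyiyyi.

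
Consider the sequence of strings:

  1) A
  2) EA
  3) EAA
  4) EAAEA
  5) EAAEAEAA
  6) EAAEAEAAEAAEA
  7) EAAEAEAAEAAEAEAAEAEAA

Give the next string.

From term 3 onward, concatenate the last term with the second-to-last: EA·A = EAA, EAA·EA = EAAEA, …
The next term joins EAAEAEAAEAAEAEAAEAEAA and EAAEAEAAEAAEA.

EAAEAEAAEAAEAEAAEAEAAEAAEAEAAEAAEA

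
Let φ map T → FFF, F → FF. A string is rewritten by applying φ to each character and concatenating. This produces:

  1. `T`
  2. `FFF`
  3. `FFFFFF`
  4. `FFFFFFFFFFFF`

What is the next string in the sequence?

Apply φ to FFFFFFFFFFFF symbol by symbol: F→FF, F→FF, F→FF, F→FF, F→FF, F→FF, F→FF, F→FF, F→FF, F→FF, F→FF, F→FF; joined: FF FF FF FF FF FF FF FF FF FF FF FF.

FFFFFFFFFFFFFFFFFFFFFFFF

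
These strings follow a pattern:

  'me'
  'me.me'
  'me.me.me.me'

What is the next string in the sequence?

s(k+1) = s(k)·.·s(k) — each term doubles the last with '.' between the halves.
One more doubling of me.me.me.me gives the answer.

me.me.me.me.me.me.me.me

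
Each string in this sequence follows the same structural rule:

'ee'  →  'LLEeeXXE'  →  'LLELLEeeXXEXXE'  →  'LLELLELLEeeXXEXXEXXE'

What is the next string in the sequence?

Each term wraps the previous one in LLE on the left and XXE on the right.
Applying this once more to LLELLELLEeeXXEXXEXXE:

LLELLELLELLEeeXXEXXEXXEXXE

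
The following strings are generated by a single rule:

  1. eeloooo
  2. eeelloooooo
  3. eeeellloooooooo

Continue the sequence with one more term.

eeeeelllloooooooooo

The n-th term is n e's then n-1 l's then 2n o's, where the shown terms are n = 2, 3, 4.
At n = 5 the blocks have lengths 5, 4, 10.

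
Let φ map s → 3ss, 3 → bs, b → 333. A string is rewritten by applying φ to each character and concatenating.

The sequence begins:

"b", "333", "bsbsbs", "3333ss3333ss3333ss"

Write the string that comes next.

bsbsbsbs3ss3ssbsbsbsbs3ss3ssbsbsbsbs3ss3ss

Applying the rule to each of the 18 symbols of 3333ss3333ss3333ss gives the pieces bs bs bs bs 3ss 3ss bs bs bs bs 3ss 3ss bs bs bs bs 3ss 3ss, which concatenate to the answer.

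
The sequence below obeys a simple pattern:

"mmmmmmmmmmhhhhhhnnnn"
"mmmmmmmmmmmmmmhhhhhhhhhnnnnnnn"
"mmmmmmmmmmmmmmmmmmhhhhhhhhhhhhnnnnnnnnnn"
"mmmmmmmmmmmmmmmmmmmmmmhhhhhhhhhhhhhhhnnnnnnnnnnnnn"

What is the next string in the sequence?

Each string has the form m^{4n+2} h^{3n} n^{3n-2}, where the shown terms are n = 2, 3, 4, 5.
Setting n = 6 gives 26, 18, 16 characters in each block.

mmmmmmmmmmmmmmmmmmmmmmmmmmhhhhhhhhhhhhhhhhhhnnnnnnnnnnnnnnnn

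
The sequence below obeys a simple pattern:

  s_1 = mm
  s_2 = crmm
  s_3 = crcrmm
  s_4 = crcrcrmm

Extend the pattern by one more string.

Each term is the previous one with cr prepended.
So the next term is cr·crcrcrmm.

crcrcrcrmm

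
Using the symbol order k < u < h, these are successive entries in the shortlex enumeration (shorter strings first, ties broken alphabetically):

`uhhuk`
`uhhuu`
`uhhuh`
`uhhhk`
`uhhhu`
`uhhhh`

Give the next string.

hkkkk

Treat uhhhh as a base-3 numeral over the given alphabet and add one, carrying through any trailing h's.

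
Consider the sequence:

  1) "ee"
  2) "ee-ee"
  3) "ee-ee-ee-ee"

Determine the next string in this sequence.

s(k+1) = s(k)·-·s(k) — each term doubles the last with '-' between the halves.
One more doubling of ee-ee-ee-ee gives the answer.

ee-ee-ee-ee-ee-ee-ee-ee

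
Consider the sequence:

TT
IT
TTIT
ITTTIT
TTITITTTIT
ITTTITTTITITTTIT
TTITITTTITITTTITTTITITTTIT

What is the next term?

ITTTITTTITITTTITTTITITTTITITTTITTTITITTTIT

Each term (from the third on) is the two preceding terms concatenated in order: term 3 = TT·IT = TTIT.
The next term joins ITTTITTTITITTTIT and TTITITTTITITTTITTTITITTTIT.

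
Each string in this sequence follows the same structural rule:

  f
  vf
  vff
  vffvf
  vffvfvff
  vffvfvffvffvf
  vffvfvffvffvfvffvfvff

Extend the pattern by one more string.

Each term (from the third on) is the previous term followed by the one before it: term 3 = vf·f = vff.
Continuing: vffvfvffvffvfvffvfvff · vffvfvffvffvf gives term 8.

vffvfvffvffvfvffvfvffvffvfvffvffvf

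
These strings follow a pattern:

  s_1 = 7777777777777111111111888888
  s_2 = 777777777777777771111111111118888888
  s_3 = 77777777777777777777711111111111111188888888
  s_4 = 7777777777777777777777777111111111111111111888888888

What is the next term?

777777777777777777777777777771111111111111111111118888888888

Reading off run lengths: 7 runs 13, 17, 21, 25; 1 runs 9, 12, 15, 18; 8 runs 6, 7, 8, 9 — each is linear in n, where the shown terms are n = 3, 4, 5, 6.
For the next term, n = 7, so the run lengths are 29, 21, 10.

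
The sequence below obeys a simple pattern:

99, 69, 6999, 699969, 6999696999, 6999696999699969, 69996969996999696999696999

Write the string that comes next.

699969699969996969996969996999696999699969

From term 3 onward, concatenate the last term with the second-to-last: 69·99 = 6999, 6999·69 = 699969, …
Continuing: 69996969996999696999696999 · 6999696999699969 gives term 8.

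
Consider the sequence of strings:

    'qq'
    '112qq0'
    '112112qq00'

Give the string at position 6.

s(k+1) = 112·s(k)·0, so each term gains 112 as a prefix and 0 as a suffix.
From 112112qq00, 3 further steps: 112112qq00 → 112112112qq000 → 112112112112qq0000 → (answer).

112112112112112qq00000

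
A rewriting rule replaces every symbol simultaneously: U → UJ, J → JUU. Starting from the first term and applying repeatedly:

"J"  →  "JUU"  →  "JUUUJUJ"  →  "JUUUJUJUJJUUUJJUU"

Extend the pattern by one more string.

Replace each of the 17 characters of JUUUJUJUJJUUUJJUU in place — JUU UJ UJ UJ JUU UJ JUU UJ JUU JUU UJ UJ UJ JUU JUU UJ UJ — and concatenate.

JUUUJUJUJJUUUJJUUUJJUUJUUUJUJUJJUUJUUUJUJ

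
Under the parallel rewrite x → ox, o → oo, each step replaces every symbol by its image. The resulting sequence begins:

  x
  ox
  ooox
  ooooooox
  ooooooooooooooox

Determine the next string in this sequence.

ooooooooooooooooooooooooooooooox

Applying the rule to each of the 16 symbols of ooooooooooooooox gives the pieces oo oo oo oo oo oo oo oo oo oo oo oo oo oo oo ox, which concatenate to the answer.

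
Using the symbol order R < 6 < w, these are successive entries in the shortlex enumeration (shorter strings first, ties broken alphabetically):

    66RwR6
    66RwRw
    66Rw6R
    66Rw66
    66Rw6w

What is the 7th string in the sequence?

66Rww6

Stepping forward 2 times from 66Rw6w: 66Rw6w → 66RwwR, then the target.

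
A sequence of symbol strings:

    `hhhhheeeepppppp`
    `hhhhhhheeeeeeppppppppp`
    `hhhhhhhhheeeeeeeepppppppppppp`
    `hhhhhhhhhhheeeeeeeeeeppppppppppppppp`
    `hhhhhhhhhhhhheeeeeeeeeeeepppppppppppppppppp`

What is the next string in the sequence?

hhhhhhhhhhhhhhheeeeeeeeeeeeeeppppppppppppppppppppp

Reading off run lengths: h runs 5, 7, 9, 11, 13; e runs 4, 6, 8, 10, 12; p runs 6, 9, 12, 15, 18 — each is linear in n, where the shown terms are n = 2, 3, 4, 5, 6.
For the next term, n = 7, so the run lengths are 15, 14, 21.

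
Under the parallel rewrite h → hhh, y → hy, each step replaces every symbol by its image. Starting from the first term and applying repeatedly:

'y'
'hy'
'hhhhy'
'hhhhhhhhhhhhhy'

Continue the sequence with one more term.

Rewriting the 14 symbols of hhhhhhhhhhhhhy one by one yields hhh hhh hhh hhh hhh hhh hhh hhh hhh hhh hhh hhh hhh hy; concatenated:

hhhhhhhhhhhhhhhhhhhhhhhhhhhhhhhhhhhhhhhhy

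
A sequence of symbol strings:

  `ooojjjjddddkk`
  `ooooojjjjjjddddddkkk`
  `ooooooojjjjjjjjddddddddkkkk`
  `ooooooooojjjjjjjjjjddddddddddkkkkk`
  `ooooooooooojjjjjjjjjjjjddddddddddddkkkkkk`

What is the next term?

Term n consists of 2n+1 o's, followed by 2n+2 j's, followed by 2n+2 d's, followed by n+1 k's (n = 1, 2, …).
For the next term, n = 6, so the run lengths are 13, 14, 14, 7.

ooooooooooooojjjjjjjjjjjjjjddddddddddddddkkkkkkk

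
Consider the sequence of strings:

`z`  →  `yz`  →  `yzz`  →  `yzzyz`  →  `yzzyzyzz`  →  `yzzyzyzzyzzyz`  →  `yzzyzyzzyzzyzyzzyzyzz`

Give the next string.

This is a Fibonacci-style word recurrence s(k) = s(k−1)·s(k−2): e.g. yz·z = yzz.
Continuing: yzzyzyzzyzzyzyzzyzyzz · yzzyzyzzyzzyz gives term 8.

yzzyzyzzyzzyzyzzyzyzzyzzyzyzzyzzyz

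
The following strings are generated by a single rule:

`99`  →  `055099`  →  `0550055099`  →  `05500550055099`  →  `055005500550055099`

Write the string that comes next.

Every step adds 0550 at the front: s(k+1) = 0550·s(k).
Applying this once more to 055005500550055099:

0550055005500550055099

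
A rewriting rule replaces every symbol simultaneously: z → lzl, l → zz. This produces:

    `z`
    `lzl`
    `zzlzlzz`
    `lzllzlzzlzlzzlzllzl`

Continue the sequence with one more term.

Replace each of the 19 characters of lzllzlzzlzlzzlzllzl in place — zz lzl zz zz lzl zz lzl lzl zz lzl zz lzl lzl zz lzl zz zz lzl zz — and concatenate.

zzlzlzzzzlzlzzlzllzlzzlzlzzlzllzlzzlzlzzzzlzlzz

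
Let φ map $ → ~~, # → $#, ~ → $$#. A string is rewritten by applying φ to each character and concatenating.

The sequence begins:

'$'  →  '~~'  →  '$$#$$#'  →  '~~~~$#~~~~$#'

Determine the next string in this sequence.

Rewriting each symbol of ~~~~$#~~~~$#: ~→$$#, ~→$$#, ~→$$#, ~→$$#, $→~~, #→$#, ~→$$#, ~→$$#, ~→$$#, ~→$$#, $→~~, #→$#, which concatenates to $$# $$# $$# $$# ~~ $# $$# $$# $$# $$# ~~ $#.

$$#$$#$$#$$#~~$#$$#$$#$$#$$#~~$#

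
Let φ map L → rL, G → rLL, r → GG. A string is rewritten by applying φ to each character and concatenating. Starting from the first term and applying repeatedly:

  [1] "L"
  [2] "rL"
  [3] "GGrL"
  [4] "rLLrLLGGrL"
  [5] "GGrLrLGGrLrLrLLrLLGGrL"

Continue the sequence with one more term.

Applying the rule to each of the 22 symbols of GGrLrLGGrLrLrLLrLLGGrL gives the pieces rLL rLL GG rL GG rL rLL rLL GG rL GG rL GG rL rL GG rL rL rLL rLL GG rL, which concatenate to the answer.

rLLrLLGGrLGGrLrLLrLLGGrLGGrLGGrLrLGGrLrLrLLrLLGGrL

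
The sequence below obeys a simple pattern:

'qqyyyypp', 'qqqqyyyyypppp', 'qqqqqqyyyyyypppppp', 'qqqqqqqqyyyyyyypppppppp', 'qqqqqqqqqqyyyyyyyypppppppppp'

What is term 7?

Each string has the form q^{2n} y^{n+3} p^{2n} (n = 1, 2, …).
For term 7, n = 7, so the run lengths are 14, 10, 14.

qqqqqqqqqqqqqqyyyyyyyyyypppppppppppppp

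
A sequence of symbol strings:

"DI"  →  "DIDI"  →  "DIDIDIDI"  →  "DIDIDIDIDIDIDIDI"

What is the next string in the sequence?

s(k+1) = s(k)·s(k) — each term doubles the last.
So the next term is two copies of DIDIDIDIDIDIDIDI.

DIDIDIDIDIDIDIDIDIDIDIDIDIDIDIDI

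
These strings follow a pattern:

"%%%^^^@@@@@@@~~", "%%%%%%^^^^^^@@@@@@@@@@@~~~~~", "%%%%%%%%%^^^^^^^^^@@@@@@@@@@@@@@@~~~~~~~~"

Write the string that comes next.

Term n consists of 3n %'s, followed by 3n ^'s, followed by 4n+3 @'s, followed by 3n-1 ~'s (n = 1, 2, …).
For the next term, n = 4, so the run lengths are 12, 12, 19, 11.

%%%%%%%%%%%%^^^^^^^^^^^^@@@@@@@@@@@@@@@@@@@~~~~~~~~~~~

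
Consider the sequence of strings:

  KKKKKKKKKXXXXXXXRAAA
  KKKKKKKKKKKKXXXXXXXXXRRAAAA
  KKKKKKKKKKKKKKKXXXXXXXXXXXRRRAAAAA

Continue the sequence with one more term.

KKKKKKKKKKKKKKKKKKXXXXXXXXXXXXXRRRRAAAAAA

The n-th term is 3n K's then 2n+1 X's then n-2 R's then n A's, where the shown terms are n = 3, 4, 5.
At n = 6 the blocks have lengths 18, 13, 4, 6.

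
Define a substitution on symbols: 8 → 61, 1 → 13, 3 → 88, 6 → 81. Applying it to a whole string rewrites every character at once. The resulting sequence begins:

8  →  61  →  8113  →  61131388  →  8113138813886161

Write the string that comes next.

Applying the rule to each of the 16 symbols of 8113138813886161 gives the pieces 61 13 13 88 13 88 61 61 13 88 61 61 81 13 81 13, which concatenate to the answer.

61131388138861611388616181138113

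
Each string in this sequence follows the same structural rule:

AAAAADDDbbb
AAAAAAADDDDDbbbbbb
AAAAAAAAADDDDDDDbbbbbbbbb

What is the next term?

AAAAAAAAAAADDDDDDDDDbbbbbbbbbbbb

Reading off run lengths: A runs 5, 7, 9; D runs 3, 5, 7; b runs 3, 6, 9 — each is linear in n (n = 1, 2, …).
For the next term, n = 4, so the run lengths are 11, 9, 12.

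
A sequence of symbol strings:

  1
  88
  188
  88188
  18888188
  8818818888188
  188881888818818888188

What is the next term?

8818818888188188881888818818888188

From term 3 onward, concatenate the second-to-last term with the last: 1·88 = 188, 88·188 = 88188, …
Continuing: 8818818888188 · 188881888818818888188 gives term 8.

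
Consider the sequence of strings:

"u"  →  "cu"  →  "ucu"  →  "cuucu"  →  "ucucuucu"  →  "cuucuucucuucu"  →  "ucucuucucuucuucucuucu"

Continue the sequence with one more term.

This is a Fibonacci-style word recurrence s(k) = s(k−2)·s(k−1): e.g. u·cu = ucu.
So term 8 is cuucuucucuucu·ucucuucucuucuucucuucu.

cuucuucucuucuucucuucucuucuucucuucu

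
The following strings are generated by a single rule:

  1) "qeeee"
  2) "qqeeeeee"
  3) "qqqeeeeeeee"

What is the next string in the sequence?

Term n consists of n-1 q's, followed by 2n e's, where the shown terms are n = 2, 3, 4.
For the next term, n = 5, so the run lengths are 4, 10.

qqqqeeeeeeeeee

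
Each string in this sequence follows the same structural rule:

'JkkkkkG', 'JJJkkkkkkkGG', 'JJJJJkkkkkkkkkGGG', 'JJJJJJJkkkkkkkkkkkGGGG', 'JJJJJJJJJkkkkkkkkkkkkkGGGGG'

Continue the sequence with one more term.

Each string has the form J^{2n-1} k^{2n+3} G^{n} (n = 1, 2, …).
At n = 6 the blocks have lengths 11, 15, 6.

JJJJJJJJJJJkkkkkkkkkkkkkkkGGGGGG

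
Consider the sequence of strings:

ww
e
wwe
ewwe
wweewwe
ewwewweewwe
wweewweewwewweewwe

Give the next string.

This is a Fibonacci-style word recurrence s(k) = s(k−2)·s(k−1): e.g. ww·e = wwe.
So term 8 is ewwewweewwe·wweewweewwewweewwe.

ewwewweewwewweewweewwewweewwe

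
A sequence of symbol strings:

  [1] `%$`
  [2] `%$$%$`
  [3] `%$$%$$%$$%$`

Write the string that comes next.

Each string is two copies of the previous one joined by '$'.
Doubling %$$%$$%$$%$ with '$' between the halves:

%$$%$$%$$%$$%$$%$$%$$%$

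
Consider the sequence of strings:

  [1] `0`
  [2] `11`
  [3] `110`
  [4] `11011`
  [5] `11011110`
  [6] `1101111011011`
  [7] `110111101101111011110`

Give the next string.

1101111011011110111101101111011011

This is a Fibonacci-style word recurrence s(k) = s(k−1)·s(k−2): e.g. 11·0 = 110.
The next term joins 110111101101111011110 and 1101111011011.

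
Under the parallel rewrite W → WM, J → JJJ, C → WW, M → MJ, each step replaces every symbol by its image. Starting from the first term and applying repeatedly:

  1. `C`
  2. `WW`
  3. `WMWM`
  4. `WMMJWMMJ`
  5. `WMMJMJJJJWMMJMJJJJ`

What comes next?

φ(WMMJMJJJJWMMJMJJJJ) expands symbol-by-symbol to WM MJ MJ JJJ MJ JJJ JJJ JJJ JJJ WM MJ MJ JJJ MJ JJJ JJJ JJJ JJJ; joining the 18 pieces gives the next term.

WMMJMJJJJMJJJJJJJJJJJJJWMMJMJJJJMJJJJJJJJJJJJJ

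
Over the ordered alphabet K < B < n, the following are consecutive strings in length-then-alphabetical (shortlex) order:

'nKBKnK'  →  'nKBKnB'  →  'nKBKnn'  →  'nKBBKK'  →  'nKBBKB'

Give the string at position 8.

Continuing the enumeration 3 steps past nKBBKB: nKBBKB → nKBBKn → nKBBBK → (answer).

nKBBBB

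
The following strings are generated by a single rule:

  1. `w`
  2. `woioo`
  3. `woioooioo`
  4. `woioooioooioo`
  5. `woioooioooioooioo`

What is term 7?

Each term is the previous one with oioo appended.
From woioooioooioooioo, 2 further steps: woioooioooioooioo → woioooioooioooioooioo → (answer).

woioooioooioooioooioooioo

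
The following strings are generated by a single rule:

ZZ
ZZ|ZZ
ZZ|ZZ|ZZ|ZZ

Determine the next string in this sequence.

Every step duplicates the string with '|' between the halves.
One more doubling of ZZ|ZZ|ZZ|ZZ gives the answer.

ZZ|ZZ|ZZ|ZZ|ZZ|ZZ|ZZ|ZZ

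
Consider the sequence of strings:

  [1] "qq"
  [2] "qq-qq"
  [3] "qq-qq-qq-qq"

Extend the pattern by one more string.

qq-qq-qq-qq-qq-qq-qq-qq

Every step duplicates the string with '-' between the halves.
One more doubling of qq-qq-qq-qq gives the answer.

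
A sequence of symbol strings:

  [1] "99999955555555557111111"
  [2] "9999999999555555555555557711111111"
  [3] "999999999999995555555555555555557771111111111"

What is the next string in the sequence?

99999999999999999955555555555555555555557777111111111111

Reading off run lengths: 9 runs 6, 10, 14; 5 runs 10, 14, 18; 7 runs 1, 2, 3; 1 runs 6, 8, 10 — each is linear in n, where the shown terms are n = 2, 3, 4.
At n = 5 the blocks have lengths 18, 22, 4, 12.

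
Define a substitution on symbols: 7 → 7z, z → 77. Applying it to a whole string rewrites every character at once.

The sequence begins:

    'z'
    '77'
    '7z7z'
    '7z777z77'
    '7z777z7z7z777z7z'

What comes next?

7z777z7z7z777z777z777z7z7z777z77

Applying the rule to each of the 16 symbols of 7z777z7z7z777z7z gives the pieces 7z 77 7z 7z 7z 77 7z 77 7z 77 7z 7z 7z 77 7z 77, which concatenate to the answer.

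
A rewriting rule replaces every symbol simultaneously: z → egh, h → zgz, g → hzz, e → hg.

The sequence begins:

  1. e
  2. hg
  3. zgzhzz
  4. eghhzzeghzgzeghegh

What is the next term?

Replace each of the 18 characters of eghhzzeghzgzeghegh in place — hg hzz zgz zgz egh egh hg hzz zgz egh hzz egh hg hzz zgz hg hzz zgz — and concatenate.

hghzzzgzzgzegheghhghzzzgzeghhzzeghhghzzzgzhghzzzgz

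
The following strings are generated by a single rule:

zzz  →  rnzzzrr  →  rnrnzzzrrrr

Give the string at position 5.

s(k+1) = rn·s(k)·rr, so each term gains rn as a prefix and rr as a suffix.
From rnrnzzzrrrr, 2 further steps: rnrnzzzrrrr → rnrnrnzzzrrrrrr → (answer).

rnrnrnrnzzzrrrrrrrr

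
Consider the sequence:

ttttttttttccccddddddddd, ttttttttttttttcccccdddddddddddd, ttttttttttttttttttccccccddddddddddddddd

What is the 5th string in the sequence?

Each string has the form t^{4n+2} c^{n+2} d^{3n+3}, where the shown terms are n = 2, 3, 4.
At n = 6 the blocks have lengths 26, 8, 21.

ttttttttttttttttttttttttttccccccccddddddddddddddddddddd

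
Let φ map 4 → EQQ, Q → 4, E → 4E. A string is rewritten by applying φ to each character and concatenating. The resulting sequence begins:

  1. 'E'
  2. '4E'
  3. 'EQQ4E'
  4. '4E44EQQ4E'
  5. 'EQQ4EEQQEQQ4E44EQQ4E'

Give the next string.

4E44EQQ4E4E444E44EQQ4EEQQEQQ4E44EQQ4E

Applying the rule to each of the 20 symbols of EQQ4EEQQEQQ4E44EQQ4E gives the pieces 4E 4 4 EQQ 4E 4E 4 4 4E 4 4 EQQ 4E EQQ EQQ 4E 4 4 EQQ 4E, which concatenate to the answer.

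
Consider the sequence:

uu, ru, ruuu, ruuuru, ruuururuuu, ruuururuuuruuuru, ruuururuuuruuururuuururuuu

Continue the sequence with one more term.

From term 3 onward, concatenate the last term with the second-to-last: ru·uu = ruuu, ruuu·ru = ruuuru, …
Continuing: ruuururuuuruuururuuururuuu · ruuururuuuruuuru gives term 8.

ruuururuuuruuururuuururuuuruuururuuuruuuru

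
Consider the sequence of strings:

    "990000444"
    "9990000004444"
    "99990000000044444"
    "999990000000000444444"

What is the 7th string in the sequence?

999999990000000000000000444444444

Reading off run lengths: 9 runs 2, 3, 4, 5; 0 runs 4, 6, 8, 10; 4 runs 3, 4, 5, 6 — each is linear in n, where the shown terms are n = 2, 3, 4, 5.
At n = 8 the blocks have lengths 8, 16, 9.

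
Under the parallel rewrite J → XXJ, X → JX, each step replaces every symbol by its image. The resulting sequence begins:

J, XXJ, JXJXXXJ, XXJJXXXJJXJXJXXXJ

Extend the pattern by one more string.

Rewriting the 17 symbols of XXJJXXXJJXJXJXXXJ one by one yields JX JX XXJ XXJ JX JX JX XXJ XXJ JX XXJ JX XXJ JX JX JX XXJ; concatenated:

JXJXXXJXXJJXJXJXXXJXXJJXXXJJXXXJJXJXJXXXJ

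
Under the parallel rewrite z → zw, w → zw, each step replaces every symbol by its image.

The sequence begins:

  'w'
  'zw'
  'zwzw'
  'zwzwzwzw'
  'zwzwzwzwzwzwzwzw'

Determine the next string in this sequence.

Replace each of the 16 characters of zwzwzwzwzwzwzwzw in place — zw zw zw zw zw zw zw zw zw zw zw zw zw zw zw zw — and concatenate.

zwzwzwzwzwzwzwzwzwzwzwzwzwzwzwzw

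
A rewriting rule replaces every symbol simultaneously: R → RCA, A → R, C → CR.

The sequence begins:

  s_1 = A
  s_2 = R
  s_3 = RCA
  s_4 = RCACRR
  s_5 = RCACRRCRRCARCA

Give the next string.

φ(RCACRRCRRCARCA) expands symbol-by-symbol to RCA CR R CR RCA RCA CR RCA RCA CR R RCA CR R; joining the 14 pieces gives the next term.

RCACRRCRRCARCACRRCARCACRRRCACRR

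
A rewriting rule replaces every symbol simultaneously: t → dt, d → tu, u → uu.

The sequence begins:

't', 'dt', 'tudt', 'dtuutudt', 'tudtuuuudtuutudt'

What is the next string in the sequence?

dtuutudtuuuuuuuutudtuuuudtuutudt

φ(tudtuuuudtuutudt) expands symbol-by-symbol to dt uu tu dt uu uu uu uu tu dt uu uu dt uu tu dt; joining the 16 pieces gives the next term.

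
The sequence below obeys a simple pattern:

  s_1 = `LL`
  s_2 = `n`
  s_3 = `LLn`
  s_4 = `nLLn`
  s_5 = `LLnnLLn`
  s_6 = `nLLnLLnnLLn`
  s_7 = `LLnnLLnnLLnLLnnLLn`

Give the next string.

From term 3 onward, concatenate the second-to-last term with the last: LL·n = LLn, n·LLn = nLLn, …
The next term joins nLLnLLnnLLn and LLnnLLnnLLnLLnnLLn.

nLLnLLnnLLnLLnnLLnnLLnLLnnLLn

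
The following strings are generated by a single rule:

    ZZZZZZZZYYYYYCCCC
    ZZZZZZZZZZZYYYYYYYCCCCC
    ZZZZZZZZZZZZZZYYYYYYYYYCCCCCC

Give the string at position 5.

ZZZZZZZZZZZZZZZZZZZZYYYYYYYYYYYYYCCCCCCCC

Reading off run lengths: Z runs 8, 11, 14; Y runs 5, 7, 9; C runs 4, 5, 6 — each is linear in n, where the shown terms are n = 2, 3, 4.
For term 5, n = 6, so the run lengths are 20, 13, 8.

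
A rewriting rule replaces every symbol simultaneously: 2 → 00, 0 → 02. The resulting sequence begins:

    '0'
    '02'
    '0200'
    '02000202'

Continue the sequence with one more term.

0200020202000200

Expanding 02000202: 0→02, 2→00, 0→02, 0→02, 0→02, 2→00, 0→02, 2→00. Concatenated: 02 00 02 02 02 00 02 00.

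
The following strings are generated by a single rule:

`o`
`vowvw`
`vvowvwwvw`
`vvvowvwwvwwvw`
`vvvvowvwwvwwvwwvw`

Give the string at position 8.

s(k+1) = v·s(k)·wvw, so each term gains v as a prefix and wvw as a suffix.
From vvvvowvwwvwwvwwvw, 3 further steps: vvvvowvwwvwwvwwvw → vvvvvowvwwvwwvwwvwwvw → vvvvvvowvwwvwwvwwvwwvwwvw → (answer).

vvvvvvvowvwwvwwvwwvwwvwwvwwvw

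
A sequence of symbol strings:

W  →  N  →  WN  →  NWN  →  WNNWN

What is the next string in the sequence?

From term 3 onward, concatenate the second-to-last term with the last: W·N = WN, N·WN = NWN, …
Continuing: NWN · WNNWN gives term 6.

NWNWNNWN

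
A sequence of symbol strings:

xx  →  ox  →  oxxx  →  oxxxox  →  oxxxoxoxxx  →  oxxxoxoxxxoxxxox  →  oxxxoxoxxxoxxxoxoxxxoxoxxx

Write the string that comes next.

oxxxoxoxxxoxxxoxoxxxoxoxxxoxxxoxoxxxoxxxox

This is a Fibonacci-style word recurrence s(k) = s(k−1)·s(k−2): e.g. ox·xx = oxxx.
So term 8 is oxxxoxoxxxoxxxoxoxxxoxoxxx·oxxxoxoxxxoxxxox.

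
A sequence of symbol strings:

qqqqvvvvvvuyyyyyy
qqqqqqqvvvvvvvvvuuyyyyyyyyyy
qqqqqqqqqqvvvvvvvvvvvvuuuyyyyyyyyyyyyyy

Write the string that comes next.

qqqqqqqqqqqqqvvvvvvvvvvvvvvvuuuuyyyyyyyyyyyyyyyyyy

Each string has the form q^{3n+1} v^{3n+3} u^{n} y^{4n+2} (n = 1, 2, …).
At n = 4 the blocks have lengths 13, 15, 4, 18.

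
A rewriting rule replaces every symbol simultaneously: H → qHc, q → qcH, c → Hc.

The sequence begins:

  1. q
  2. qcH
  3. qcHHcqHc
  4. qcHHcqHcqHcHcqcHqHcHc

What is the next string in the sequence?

Rewriting the 21 symbols of qcHHcqHcqHcHcqcHqHcHc one by one yields qcH Hc qHc qHc Hc qcH qHc Hc qcH qHc Hc qHc Hc qcH Hc qHc qcH qHc Hc qHc Hc; concatenated:

qcHHcqHcqHcHcqcHqHcHcqcHqHcHcqHcHcqcHHcqHcqcHqHcHcqHcHc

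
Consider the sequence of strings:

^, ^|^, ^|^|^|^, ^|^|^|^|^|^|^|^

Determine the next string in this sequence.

^|^|^|^|^|^|^|^|^|^|^|^|^|^|^|^

s(k+1) = s(k)·|·s(k) — each term doubles the last with '|' between the halves.
So the next term is two copies of ^|^|^|^|^|^|^|^ with '|' between the halves.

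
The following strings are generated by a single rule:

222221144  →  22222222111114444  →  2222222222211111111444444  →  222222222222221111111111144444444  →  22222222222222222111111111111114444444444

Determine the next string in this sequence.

2222222222222222222211111111111111111444444444444

Term n consists of 3n+2 2's, followed by 3n-1 1's, followed by 2n 4's (n = 1, 2, …).
At n = 6 the blocks have lengths 20, 17, 12.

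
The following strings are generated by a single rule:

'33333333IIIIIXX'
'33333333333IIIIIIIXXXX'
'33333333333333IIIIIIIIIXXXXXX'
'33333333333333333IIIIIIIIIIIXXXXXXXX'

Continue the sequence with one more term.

33333333333333333333IIIIIIIIIIIIIXXXXXXXXXX

Reading off run lengths: 3 runs 8, 11, 14, 17; I runs 5, 7, 9, 11; X runs 2, 4, 6, 8 — each is linear in n, where the shown terms are n = 2, 3, 4, 5.
For the next term, n = 6, so the run lengths are 20, 13, 10.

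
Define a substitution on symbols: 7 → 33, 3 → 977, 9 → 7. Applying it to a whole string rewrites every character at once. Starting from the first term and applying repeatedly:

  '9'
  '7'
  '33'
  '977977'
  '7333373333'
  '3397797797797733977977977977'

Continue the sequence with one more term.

9779777333373333733337333397797773333733337333373333

Replace each of the 28 characters of 3397797797797733977977977977 in place — 977 977 7 33 33 7 33 33 7 33 33 7 33 33 977 977 7 33 33 7 33 33 7 33 33 7 33 33 — and concatenate.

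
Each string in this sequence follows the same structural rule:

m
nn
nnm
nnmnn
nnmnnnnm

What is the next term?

Each term (from the third on) is the previous term followed by the one before it: term 3 = nn·m = nnm.
So term 6 is nnmnnnnm·nnmnn.

nnmnnnnmnnmnn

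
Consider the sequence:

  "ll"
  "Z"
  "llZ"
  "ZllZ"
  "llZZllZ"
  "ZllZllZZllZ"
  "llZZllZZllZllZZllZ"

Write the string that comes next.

This is a Fibonacci-style word recurrence s(k) = s(k−2)·s(k−1): e.g. ll·Z = llZ.
So term 8 is ZllZllZZllZ·llZZllZZllZllZZllZ.

ZllZllZZllZllZZllZZllZllZZllZ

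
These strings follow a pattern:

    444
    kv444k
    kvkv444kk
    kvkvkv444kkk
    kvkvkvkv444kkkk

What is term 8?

kvkvkvkvkvkvkv444kkkkkkk

Every step adds kv to the front and k to the end of the previous string.
From kvkvkvkv444kkkk, 3 further steps: kvkvkvkv444kkkk → kvkvkvkvkv444kkkkk → kvkvkvkvkvkv444kkkkkk → (answer).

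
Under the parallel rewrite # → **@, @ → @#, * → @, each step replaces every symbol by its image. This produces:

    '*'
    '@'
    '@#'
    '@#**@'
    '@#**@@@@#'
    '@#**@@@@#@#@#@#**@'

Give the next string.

Applying the rule to each of the 18 symbols of @#**@@@@#@#@#@#**@ gives the pieces @# **@ @ @ @# @# @# @# **@ @# **@ @# **@ @# **@ @ @ @#, which concatenate to the answer.

@#**@@@@#@#@#@#**@@#**@@#**@@#**@@@@#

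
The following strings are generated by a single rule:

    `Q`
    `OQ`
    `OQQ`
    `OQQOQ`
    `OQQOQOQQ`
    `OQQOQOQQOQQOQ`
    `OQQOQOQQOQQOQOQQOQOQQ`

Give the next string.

Each term (from the third on) is the previous term followed by the one before it: term 3 = OQ·Q = OQQ.
Continuing: OQQOQOQQOQQOQOQQOQOQQ · OQQOQOQQOQQOQ gives term 8.

OQQOQOQQOQQOQOQQOQOQQOQQOQOQQOQQOQ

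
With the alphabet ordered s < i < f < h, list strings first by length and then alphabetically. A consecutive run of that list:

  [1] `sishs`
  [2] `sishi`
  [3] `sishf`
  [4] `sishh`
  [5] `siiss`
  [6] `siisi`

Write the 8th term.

siish

Advancing 2 positions from siisi through siisi → siisf reaches term 8.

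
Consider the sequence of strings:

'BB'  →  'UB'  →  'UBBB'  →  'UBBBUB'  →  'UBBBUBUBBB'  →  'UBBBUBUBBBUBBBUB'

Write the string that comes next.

Each term (from the third on) is the previous term followed by the one before it: term 3 = UB·BB = UBBB.
The next term joins UBBBUBUBBBUBBBUB and UBBBUBUBBB.

UBBBUBUBBBUBBBUBUBBBUBUBBB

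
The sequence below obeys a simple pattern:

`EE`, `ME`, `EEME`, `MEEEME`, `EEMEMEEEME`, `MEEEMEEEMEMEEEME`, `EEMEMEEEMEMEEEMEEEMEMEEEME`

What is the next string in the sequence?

MEEEMEEEMEMEEEMEEEMEMEEEMEMEEEMEEEMEMEEEME

This is a Fibonacci-style word recurrence s(k) = s(k−2)·s(k−1): e.g. EE·ME = EEME.
So term 8 is MEEEMEEEMEMEEEME·EEMEMEEEMEMEEEMEEEMEMEEEME.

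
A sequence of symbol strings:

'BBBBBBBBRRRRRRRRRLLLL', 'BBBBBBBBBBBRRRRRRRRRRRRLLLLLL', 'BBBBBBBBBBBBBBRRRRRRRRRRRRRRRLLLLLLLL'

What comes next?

Reading off run lengths: B runs 8, 11, 14; R runs 9, 12, 15; L runs 4, 6, 8 — each is linear in n, where the shown terms are n = 2, 3, 4.
Setting n = 5 gives 17, 18, 10 characters in each block.

BBBBBBBBBBBBBBBBBRRRRRRRRRRRRRRRRRRLLLLLLLLLL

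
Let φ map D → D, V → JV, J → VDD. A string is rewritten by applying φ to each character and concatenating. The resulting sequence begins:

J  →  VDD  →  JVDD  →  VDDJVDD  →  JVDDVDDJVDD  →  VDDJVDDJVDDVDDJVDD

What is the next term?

Rewriting the 18 symbols of VDDJVDDJVDDVDDJVDD one by one yields JV D D VDD JV D D VDD JV D D JV D D VDD JV D D; concatenated:

JVDDVDDJVDDVDDJVDDJVDDVDDJVDD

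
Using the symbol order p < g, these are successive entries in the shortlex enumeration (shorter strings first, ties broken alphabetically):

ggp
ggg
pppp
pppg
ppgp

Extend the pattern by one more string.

Treat ppgp as a base-2 numeral over the given alphabet and add one, carrying through any trailing g's.

ppgg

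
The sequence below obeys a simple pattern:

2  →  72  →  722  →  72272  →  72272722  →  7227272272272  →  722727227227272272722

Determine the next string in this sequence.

7227272272272722727227227272272272

From term 3 onward, concatenate the last term with the second-to-last: 72·2 = 722, 722·72 = 72272, …
So term 8 is 722727227227272272722·7227272272272.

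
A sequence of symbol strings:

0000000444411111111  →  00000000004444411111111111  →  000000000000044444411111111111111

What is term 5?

00000000000000000004444444411111111111111111111

Each string has the form 0^{3n+1} 4^{n+2} 1^{3n+2}, where the shown terms are n = 2, 3, 4.
At n = 6 the blocks have lengths 19, 8, 20.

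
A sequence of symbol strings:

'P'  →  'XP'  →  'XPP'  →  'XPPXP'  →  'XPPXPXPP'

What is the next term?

XPPXPXPPXPPXP

This is a Fibonacci-style word recurrence s(k) = s(k−1)·s(k−2): e.g. XP·P = XPP.
So term 6 is XPPXPXPP·XPPXP.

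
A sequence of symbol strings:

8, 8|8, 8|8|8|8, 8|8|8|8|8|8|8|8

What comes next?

Each string is two copies of the previous one joined by '|'.
Doubling 8|8|8|8|8|8|8|8 with '|' between the halves:

8|8|8|8|8|8|8|8|8|8|8|8|8|8|8|8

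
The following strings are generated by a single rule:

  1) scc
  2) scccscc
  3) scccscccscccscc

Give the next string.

scccscccscccscccscccscccscccscc

s(k+1) = s(k)·c·s(k) — each term doubles the last with 'c' between the halves.
One more doubling of scccscccscccscc gives the answer.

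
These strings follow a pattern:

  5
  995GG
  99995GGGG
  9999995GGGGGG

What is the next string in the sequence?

Each term wraps the previous one in 99 on the left and GG on the right.
Applying this once more to 9999995GGGGGG:

999999995GGGGGGGG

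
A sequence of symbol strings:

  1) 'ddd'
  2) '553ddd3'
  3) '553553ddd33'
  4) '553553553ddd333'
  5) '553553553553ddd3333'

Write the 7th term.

s(k+1) = 553·s(k)·3, so each term gains 553 as a prefix and 3 as a suffix.
From 553553553553ddd3333, 2 further steps: 553553553553ddd3333 → 553553553553553ddd33333 → (answer).

553553553553553553ddd333333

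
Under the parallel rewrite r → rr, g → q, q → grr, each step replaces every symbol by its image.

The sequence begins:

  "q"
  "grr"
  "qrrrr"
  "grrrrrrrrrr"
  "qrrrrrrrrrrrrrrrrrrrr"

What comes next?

Rewriting the 21 symbols of qrrrrrrrrrrrrrrrrrrrr one by one yields grr rr rr rr rr rr rr rr rr rr rr rr rr rr rr rr rr rr rr rr rr; concatenated:

grrrrrrrrrrrrrrrrrrrrrrrrrrrrrrrrrrrrrrrrrr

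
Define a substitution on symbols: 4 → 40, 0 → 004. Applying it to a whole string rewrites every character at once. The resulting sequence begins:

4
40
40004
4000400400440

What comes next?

Rewriting the 13 symbols of 4000400400440 one by one yields 40 004 004 004 40 004 004 40 004 004 40 40 004; concatenated:

4000400400440004004400040044040004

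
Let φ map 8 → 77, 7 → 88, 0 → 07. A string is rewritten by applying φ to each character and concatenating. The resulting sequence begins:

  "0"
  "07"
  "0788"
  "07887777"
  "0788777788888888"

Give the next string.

Rewriting the 16 symbols of 0788777788888888 one by one yields 07 88 77 77 88 88 88 88 77 77 77 77 77 77 77 77; concatenated:

07887777888888887777777777777777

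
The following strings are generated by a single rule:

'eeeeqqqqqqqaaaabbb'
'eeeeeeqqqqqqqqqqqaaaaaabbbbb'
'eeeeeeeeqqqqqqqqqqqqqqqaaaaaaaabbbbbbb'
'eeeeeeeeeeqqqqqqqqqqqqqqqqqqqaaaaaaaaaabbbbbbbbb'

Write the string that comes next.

The n-th term is 2n+2 e's then 4n+3 q's then 2n+2 a's then 2n+1 b's (n = 1, 2, …).
For the next term, n = 5, so the run lengths are 12, 23, 12, 11.

eeeeeeeeeeeeqqqqqqqqqqqqqqqqqqqqqqqaaaaaaaaaaaabbbbbbbbbbb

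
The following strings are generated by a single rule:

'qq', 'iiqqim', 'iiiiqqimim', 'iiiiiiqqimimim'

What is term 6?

iiiiiiiiiiqqimimimimim

Every step adds ii to the front and im to the end of the previous string.
From iiiiiiqqimimim, 2 further steps: iiiiiiqqimimim → iiiiiiiiqqimimimim → (answer).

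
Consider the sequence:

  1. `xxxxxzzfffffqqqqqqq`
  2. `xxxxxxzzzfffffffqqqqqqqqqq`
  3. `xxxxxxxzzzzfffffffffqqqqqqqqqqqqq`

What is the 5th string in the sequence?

xxxxxxxxxzzzzzzfffffffffffffqqqqqqqqqqqqqqqqqqq

Each string has the form x^{n+3} z^{n} f^{2n+1} q^{3n+1}, where the shown terms are n = 2, 3, 4.
At n = 6 the blocks have lengths 9, 6, 13, 19.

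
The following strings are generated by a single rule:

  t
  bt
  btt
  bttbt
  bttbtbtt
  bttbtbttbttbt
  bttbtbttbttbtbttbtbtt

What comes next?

bttbtbttbttbtbttbtbttbttbtbttbttbt

From term 3 onward, concatenate the last term with the second-to-last: bt·t = btt, btt·bt = bttbt, …
The next term joins bttbtbttbttbtbttbtbtt and bttbtbttbttbt.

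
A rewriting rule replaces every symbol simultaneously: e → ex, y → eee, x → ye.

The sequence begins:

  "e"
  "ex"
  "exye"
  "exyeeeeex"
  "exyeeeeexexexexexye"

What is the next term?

Rewriting the 19 symbols of exyeeeeexexexexexye one by one yields ex ye eee ex ex ex ex ex ye ex ye ex ye ex ye ex ye eee ex; concatenated:

exyeeeeexexexexexyeexyeexyeexyeexyeeeeex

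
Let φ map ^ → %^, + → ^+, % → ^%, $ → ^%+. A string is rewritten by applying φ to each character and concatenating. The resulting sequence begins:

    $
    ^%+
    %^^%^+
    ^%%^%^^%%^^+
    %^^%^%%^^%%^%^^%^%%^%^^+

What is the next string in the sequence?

Rewriting the 24 symbols of %^^%^%%^^%%^%^^%^%%^%^^+ one by one yields ^% %^ %^ ^% %^ ^% ^% %^ %^ ^% ^% %^ ^% %^ %^ ^% %^ ^% ^% %^ ^% %^ %^ ^+; concatenated:

^%%^%^^%%^^%^%%^%^^%^%%^^%%^%^^%%^^%^%%^^%%^%^^+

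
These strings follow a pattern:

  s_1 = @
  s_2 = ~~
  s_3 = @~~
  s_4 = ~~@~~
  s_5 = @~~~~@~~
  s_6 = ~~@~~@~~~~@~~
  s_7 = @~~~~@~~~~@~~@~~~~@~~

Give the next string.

This is a Fibonacci-style word recurrence s(k) = s(k−2)·s(k−1): e.g. @·~~ = @~~.
Continuing: ~~@~~@~~~~@~~ · @~~~~@~~~~@~~@~~~~@~~ gives term 8.

~~@~~@~~~~@~~@~~~~@~~~~@~~@~~~~@~~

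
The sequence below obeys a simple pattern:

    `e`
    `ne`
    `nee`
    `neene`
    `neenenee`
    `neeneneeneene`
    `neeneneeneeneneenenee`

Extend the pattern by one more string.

This is a Fibonacci-style word recurrence s(k) = s(k−1)·s(k−2): e.g. ne·e = nee.
The next term joins neeneneeneeneneenenee and neeneneeneene.

neeneneeneeneneeneneeneeneneeneene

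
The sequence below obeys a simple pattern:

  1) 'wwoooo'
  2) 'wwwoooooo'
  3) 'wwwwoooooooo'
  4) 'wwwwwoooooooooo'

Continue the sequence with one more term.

wwwwwwoooooooooooo

Each string has the form w^{n} o^{2n}, where the shown terms are n = 2, 3, 4, 5.
For the next term, n = 6, so the run lengths are 6, 12.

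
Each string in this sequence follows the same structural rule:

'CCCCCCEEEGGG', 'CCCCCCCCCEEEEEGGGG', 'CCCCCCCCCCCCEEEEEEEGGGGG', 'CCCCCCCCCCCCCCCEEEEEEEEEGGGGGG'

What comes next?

Reading off run lengths: C runs 6, 9, 12, 15; E runs 3, 5, 7, 9; G runs 3, 4, 5, 6 — each is linear in n, where the shown terms are n = 2, 3, 4, 5.
At n = 6 the blocks have lengths 18, 11, 7.

CCCCCCCCCCCCCCCCCCEEEEEEEEEEEGGGGGGG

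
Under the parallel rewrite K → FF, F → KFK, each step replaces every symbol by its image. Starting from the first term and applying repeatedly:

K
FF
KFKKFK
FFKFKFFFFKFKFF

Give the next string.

Rewriting the 14 symbols of FFKFKFFFFKFKFF one by one yields KFK KFK FF KFK FF KFK KFK KFK KFK FF KFK FF KFK KFK; concatenated:

KFKKFKFFKFKFFKFKKFKKFKKFKFFKFKFFKFKKFK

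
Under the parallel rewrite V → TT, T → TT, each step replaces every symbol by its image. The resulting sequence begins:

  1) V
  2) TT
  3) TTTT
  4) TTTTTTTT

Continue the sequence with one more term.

TTTTTTTTTTTTTTTT

Expanding TTTTTTTT: T→TT, T→TT, T→TT, T→TT, T→TT, T→TT, T→TT, T→TT. Concatenated: TT TT TT TT TT TT TT TT.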